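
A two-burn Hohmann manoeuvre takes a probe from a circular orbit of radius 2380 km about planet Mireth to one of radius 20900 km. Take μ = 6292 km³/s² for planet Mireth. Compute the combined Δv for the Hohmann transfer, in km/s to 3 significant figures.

Δv = 0.853 km/s

Semi-major axis of the transfer orbit: a_t = (2380 + 20900)/2 = 11640 km.
Circular speed at r₁: v₁ = √(μ/r₁) = √(6292/2380) = 1.6259 km/s.
Transfer-orbit speed at r₁ (vis-viva equation): v_p = √[μ(2/r₁ − 1/a_t)] = 2.1787 km/s.
First burn Δv₁ = |v_p − v₁| = 0.5528 km/s.
At r₂, v₂ = √(μ/r₂) = 0.5487 km/s.
Transfer-orbit speed at r₂: v_a = √[μ(2/r₂ − 1/a_t)] = 0.2481 km/s.
Second burn Δv₂ = |v₂ − v_a| = 0.3006 km/s.
Total Δv = Δv₁ + Δv₂ = 0.8534 km/s.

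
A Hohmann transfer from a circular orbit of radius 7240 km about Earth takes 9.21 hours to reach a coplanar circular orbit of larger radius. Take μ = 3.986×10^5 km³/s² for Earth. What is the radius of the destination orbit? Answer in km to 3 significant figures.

r₂ = 63600 km

Transfer time t = 9.21 hours = 33156 s, and t = π√(a_t³/μ).
So a_t = (μ t²/π²)^(1/3) = (3.986×10^5 × (33156)² / π²)^(1/3) = 35410 km.
Since a_t = (r₁ + r₂)/2, r₂ = 2a_t − r₁ = 2×35410 − 7240 = 63580 km.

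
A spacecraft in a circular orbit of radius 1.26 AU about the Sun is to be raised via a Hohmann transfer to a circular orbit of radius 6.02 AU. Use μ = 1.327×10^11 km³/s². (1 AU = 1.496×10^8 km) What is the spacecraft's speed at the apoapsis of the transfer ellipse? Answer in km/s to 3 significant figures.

In km: r₁ = 1.26 × 1.496×10^8 = 1.88496×10^8 km; r₂ = 6.02 × 1.496×10^8 = 9.00592×10^8 km.
Semi-major axis of the transfer orbit: a_t = (1.88496×10^8 + 9.00592×10^8)/2 = 5.44544×10^8 km.
The apoapsis of the transfer ellipse is at r = 9.00592×10^8 km.
Applying v² = μ(2/r − 1/a_t): v = 7.142 km/s.

v = 7.14 km/s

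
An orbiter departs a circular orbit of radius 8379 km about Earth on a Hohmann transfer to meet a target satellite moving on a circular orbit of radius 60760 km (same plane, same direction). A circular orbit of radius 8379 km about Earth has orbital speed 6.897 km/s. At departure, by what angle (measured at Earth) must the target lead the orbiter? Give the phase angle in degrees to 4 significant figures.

φ = 102.8°

From the circular-orbit relation v² = μ/r at r = 8379 km: μ = v²r = (6.897)² × 8379 = 3.98577×10^5 km³/s².
Transfer-ellipse semi-major axis a_t = (r₁ + r₂)/2 = (8379 + 60760)/2 = 34569.5 km.
Transfer time t = π√(a_t³/μ) = 31984.03 s.
Target angular speed ω₂ = √(μ/r₂³) = 4.215312×10^-5 rad/s.
Angle swept by the target during transfer: ω₂·t = 1.34823 rad = 77.248°.
The orbiter traverses 180° on the transfer ellipse, so the target must lead by 180° − 77.248° = 102.8°.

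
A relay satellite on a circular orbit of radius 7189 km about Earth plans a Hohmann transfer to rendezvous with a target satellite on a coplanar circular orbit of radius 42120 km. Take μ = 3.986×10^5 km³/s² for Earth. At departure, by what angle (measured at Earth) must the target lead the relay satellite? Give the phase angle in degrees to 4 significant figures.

Transfer-ellipse semi-major axis a_t = (r₁ + r₂)/2 = (7189 + 42120)/2 = 24654.5 km.
The half-period of the transfer ellipse is t = π√(a_t³/μ) = 19263 s.
The target's mean motion on its circular orbit is ω₂ = √(μ/r₂³) = 7.3036×10^-5 rad/s.
Angle swept by the target during transfer: ω₂·t = 1.4069 rad = 80.61°.
Arrival is 180° from departure on the ellipse, so φ = 180° − 80.61° = 99.39°.

φ = 99.39°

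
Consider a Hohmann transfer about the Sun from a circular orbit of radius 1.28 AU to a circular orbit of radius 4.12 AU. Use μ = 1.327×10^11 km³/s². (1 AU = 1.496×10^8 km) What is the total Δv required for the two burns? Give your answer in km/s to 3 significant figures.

Δv = 10.8 km/s

In km: r₁ = 1.28 × 1.496×10^8 = 1.91488×10^8 km; r₂ = 4.12 × 1.496×10^8 = 6.16352×10^8 km.
The Hohmann ellipse has a_t = (r₁ + r₂)/2 = 4.0392×10^8 km.
At r₁ the circular-orbit speed is v₁ = √(μ/r₁) = 26.325 km/s.
On the transfer ellipse at r₁, vis-viva equation gives v_p = √[μ(2/r₁ − 1/a_t)] = 32.519 km/s.
First burn Δv₁ = |v_p − v₁| = 6.194 km/s.
At r₂, v₂ = √(μ/r₂) = 14.67 km/s.
Transfer-orbit speed at r₂: v_a = √[μ(2/r₂ − 1/a_t)] = 10.10 km/s.
Second burn Δv₂ = |v₂ − v_a| = 4.570 km/s.
Δv = Δv₁ + Δv₂ = 6.194 + 4.570 = 10.76 km/s.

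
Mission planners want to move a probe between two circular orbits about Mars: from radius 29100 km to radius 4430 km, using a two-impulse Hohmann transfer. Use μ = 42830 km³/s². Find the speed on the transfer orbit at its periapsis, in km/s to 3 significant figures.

The Hohmann ellipse has a_t = (r₁ + r₂)/2 = 16765 km.
At periapsis, r = 4430 km.
Vis-viva: v = √[μ(2/r − 1/a_t)] = √[42830 × (2/4430 − 1/16765)] = 4.097 km/s.

v = 4.10 km/s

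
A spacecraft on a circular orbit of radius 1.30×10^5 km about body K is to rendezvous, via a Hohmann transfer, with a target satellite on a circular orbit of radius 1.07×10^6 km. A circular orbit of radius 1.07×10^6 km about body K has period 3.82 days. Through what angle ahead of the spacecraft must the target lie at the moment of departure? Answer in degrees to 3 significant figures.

φ = 104°

From Kepler's third law T² = 4π²r³/μ at r = 1.07×10^6 km, T = 3.82 days = 3.82 × 86400 s = 3.30048×10^5 s: μ = 4π²r³/T² = 4.43973×10^8 km³/s².
The Hohmann ellipse has a_t = (r₁ + r₂)/2 = 6.000×10^5 km.
The half-period of the transfer ellipse is t = π√(a_t³/μ) = 69294.4 s.
Target angular speed ω₂ = √(μ/r₂³) = 1.90372×10^-5 rad/s.
Angle swept by the target during transfer: ω₂·t = 1.3192 rad = 75.58°.
The spacecraft traverses 180° on the transfer ellipse, so the target must lead by 180° − 75.58° = 104°.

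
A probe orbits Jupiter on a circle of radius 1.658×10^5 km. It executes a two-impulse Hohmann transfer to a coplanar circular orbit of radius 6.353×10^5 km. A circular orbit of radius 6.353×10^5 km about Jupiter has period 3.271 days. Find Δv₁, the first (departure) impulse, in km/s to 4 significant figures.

From Kepler's third law T² = 4π²r³/μ at r = 6.353×10^5 km, T = 3.271 days = 3.271 × 86400 s = 2.826144×10^5 s: μ = 4π²r³/T² = 1.26738×10^8 km³/s².
Semi-major axis of the transfer orbit: a_t = (1.658×10^5 + 6.353×10^5)/2 = 4.0055×10^5 km.
Circular speed at r = 1.658×10^5 km: v_c = √(μ/r) = 27.648 km/s.
Vis-viva on the transfer ellipse at r = 1.658×10^5 km gives v_t = √[μ(2/r − 1/a_t)] = 34.820 km/s.
Δv₁ = |v_t − v_c| = |34.820 − 27.648| = 7.172 km/s.

Δv₁ = 7.172 km/s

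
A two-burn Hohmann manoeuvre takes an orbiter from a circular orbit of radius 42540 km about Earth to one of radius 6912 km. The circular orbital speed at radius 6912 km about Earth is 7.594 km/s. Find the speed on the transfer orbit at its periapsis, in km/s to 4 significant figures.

v = 9.961 km/s

From the circular-orbit relation v² = μ/r at r = 6912 km: μ = v²r = (7.594)² × 6912 = 3.98607×10^5 km³/s².
Semi-major axis of the transfer orbit: a_t = (42540 + 6912)/2 = 24726 km.
The periapsis of the transfer ellipse is at r = 6912 km.
From the vis-viva equation, v = √[μ(2/r − 1/a_t)] = 9.961 km/s.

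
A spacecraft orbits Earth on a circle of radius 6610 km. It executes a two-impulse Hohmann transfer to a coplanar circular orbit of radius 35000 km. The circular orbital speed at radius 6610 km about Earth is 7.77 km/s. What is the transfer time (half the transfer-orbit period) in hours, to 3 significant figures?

t = 4.15 hours

From the circular-orbit relation v² = μ/r at r = 6610 km: μ = v²r = (7.77)² × 6610 = 3.99065×10^5 km³/s².
Transfer-ellipse semi-major axis a_t = (r₁ + r₂)/2 = (6610 + 35000)/2 = 20805 km.
By Kepler's third law the transfer-orbit period is T = 2π√(a_t³/μ), so t = T/2 = 14924 s.
Converting: 14924 s ÷ 3600 s/hour = 4.15 hours.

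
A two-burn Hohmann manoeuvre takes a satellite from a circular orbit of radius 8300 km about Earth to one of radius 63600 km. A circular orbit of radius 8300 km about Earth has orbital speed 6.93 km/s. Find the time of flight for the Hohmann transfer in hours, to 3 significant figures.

From the circular-orbit relation v² = μ/r at r = 8300 km: μ = v²r = (6.93)² × 8300 = 3.98607×10^5 km³/s².
Semi-major axis of the transfer orbit: a_t = (8300 + 63600)/2 = 35950 km.
By Kepler's third law the transfer-orbit period is T = 2π√(a_t³/μ), so t = T/2 = 33920 s.
Converting: 33920 s ÷ 3600 s/hour = 9.42 hours.

t = 9.42 hours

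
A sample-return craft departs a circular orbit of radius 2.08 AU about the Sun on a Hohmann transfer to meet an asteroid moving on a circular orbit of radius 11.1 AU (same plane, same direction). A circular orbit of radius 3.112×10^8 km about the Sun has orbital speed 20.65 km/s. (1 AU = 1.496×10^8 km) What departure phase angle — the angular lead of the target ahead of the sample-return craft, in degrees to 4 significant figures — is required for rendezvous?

From the circular-orbit relation v² = μ/r at r = 3.112×10^8 km: μ = v²r = (20.65)² × 3.112×10^8 = 1.32703×10^11 km³/s².
In km: r₁ = 2.08 × 1.496×10^8 = 3.11168×10^8 km; r₂ = 11.1 × 1.496×10^8 = 1.66056×10^9 km.
Semi-major axis of the transfer orbit: a_t = (3.11168×10^8 + 1.66056×10^9)/2 = 9.85864×10^8 km.
The half-period of the transfer ellipse is t = π√(a_t³/μ) = 2.6695×10^8 s.
Target angular speed ω₂ = √(μ/r₂³) = 5.3834×10^-9 rad/s.
Angle swept by the target during transfer: ω₂·t = 1.4371 rad = 82.34°.
Arrival is 180° from departure on the ellipse, so φ = 180° − 82.34° = 97.66°.

φ = 97.66°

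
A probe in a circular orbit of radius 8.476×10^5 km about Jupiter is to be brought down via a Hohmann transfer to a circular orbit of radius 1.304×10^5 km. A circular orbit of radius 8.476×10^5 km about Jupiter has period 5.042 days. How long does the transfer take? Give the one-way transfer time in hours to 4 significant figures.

t = 26.51 hours

From Kepler's third law T² = 4π²r³/μ at r = 8.476×10^5 km, T = 5.042 days = 5.042 × 86400 s = 4.356288×10^5 s: μ = 4π²r³/T² = 1.26677×10^8 km³/s².
The Hohmann ellipse has a_t = (r₁ + r₂)/2 = 4.890×10^5 km.
Transfer time t = π√(a_t³/μ) = π√((4.890×10^5)³ / 1.26677×10^8) = 95450 s.
Converting: 95450 s ÷ 3600 s/hour = 26.51 hours.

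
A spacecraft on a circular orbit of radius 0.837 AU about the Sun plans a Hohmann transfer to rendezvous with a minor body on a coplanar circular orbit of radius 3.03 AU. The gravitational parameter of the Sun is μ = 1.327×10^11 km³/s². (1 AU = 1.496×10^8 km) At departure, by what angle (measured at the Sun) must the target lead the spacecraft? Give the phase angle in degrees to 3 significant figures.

In km: r₁ = 0.837 × 1.496×10^8 = 1.252152×10^8 km; r₂ = 3.03 × 1.496×10^8 = 4.53288×10^8 km.
Semi-major axis of the transfer orbit: a_t = (1.252152×10^8 + 4.53288×10^8)/2 = 2.892516×10^8 km.
The half-period of the transfer ellipse is t = π√(a_t³/μ) = 4.2426×10^7 s.
The target's mean motion on its circular orbit is ω₂ = √(μ/r₂³) = 3.7746×10^-8 rad/s.
Angle swept by the target during transfer: ω₂·t = 1.60141 rad = 91.754°.
Arrival is 180° from departure on the ellipse, so φ = 180° − 91.754° = 88.2°.

φ = 88.2°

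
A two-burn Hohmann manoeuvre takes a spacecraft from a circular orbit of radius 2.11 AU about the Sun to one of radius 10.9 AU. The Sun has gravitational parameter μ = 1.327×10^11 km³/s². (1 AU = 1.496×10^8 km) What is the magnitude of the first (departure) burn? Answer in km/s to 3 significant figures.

Δv₁ = 6.04 km/s

In km: r₁ = 2.11 × 1.496×10^8 = 3.15656×10^8 km; r₂ = 10.9 × 1.496×10^8 = 1.63064×10^9 km.
Transfer-ellipse semi-major axis a_t = (r₁ + r₂)/2 = (3.15656×10^8 + 1.63064×10^9)/2 = 9.73148×10^8 km.
Circular speed at r = 3.15656×10^8 km: v_c = √(μ/r) = 20.50352 km/s.
Transfer-orbit speed at the same r (vis-viva, a = a_t): v_t = √[μ(2/r − 1/a_t)] = 26.54105 km/s.
Δv₁ = |v_t − v_c| = |26.54105 − 20.50352| = 6.038 km/s.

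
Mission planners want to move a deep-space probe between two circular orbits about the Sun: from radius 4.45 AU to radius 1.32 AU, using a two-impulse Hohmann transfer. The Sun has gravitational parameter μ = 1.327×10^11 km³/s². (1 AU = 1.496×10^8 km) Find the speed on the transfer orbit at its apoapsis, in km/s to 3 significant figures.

In km: r₁ = 4.45 × 1.496×10^8 = 6.6572×10^8 km; r₂ = 1.32 × 1.496×10^8 = 1.97472×10^8 km.
Transfer-ellipse semi-major axis a_t = (r₁ + r₂)/2 = (6.6572×10^8 + 1.97472×10^8)/2 = 4.31596×10^8 km.
The apoapsis of the transfer ellipse is at r = 6.6572×10^8 km.
Applying v² = μ(2/r − 1/a_t): v = 9.550 km/s.

v = 9.55 km/s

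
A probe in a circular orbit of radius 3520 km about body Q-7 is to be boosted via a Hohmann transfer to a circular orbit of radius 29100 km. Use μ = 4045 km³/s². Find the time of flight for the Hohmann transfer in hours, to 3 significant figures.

Transfer-ellipse semi-major axis a_t = (r₁ + r₂)/2 = (3520 + 29100)/2 = 16310 km.
Half the transfer-orbit period gives t = π√(a_t³/μ) = 1.029×10^5 s.
Converting: 1.029×10^5 s ÷ 3600 s/hour = 28.6 hours.

t = 28.6 hours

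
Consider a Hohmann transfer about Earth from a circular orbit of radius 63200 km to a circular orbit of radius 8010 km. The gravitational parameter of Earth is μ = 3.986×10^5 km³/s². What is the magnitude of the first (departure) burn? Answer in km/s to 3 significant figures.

Δv₁ = 1.32 km/s

Transfer-ellipse semi-major axis a_t = (r₁ + r₂)/2 = (63200 + 8010)/2 = 35605 km.
Circular speed at r = 63200 km: v_c = √(μ/r) = 2.511 km/s.
Transfer-orbit speed at the same r (vis-viva, a = a_t): v_t = √[μ(2/r − 1/a_t)] = 1.191 km/s.
Δv₁ = |v_t − v_c| = |1.191 − 2.511| = 1.320 km/s.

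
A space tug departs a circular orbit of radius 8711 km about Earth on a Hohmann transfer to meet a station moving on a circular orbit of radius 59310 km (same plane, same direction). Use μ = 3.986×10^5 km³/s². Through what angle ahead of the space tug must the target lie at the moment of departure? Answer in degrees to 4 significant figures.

The Hohmann ellipse has a_t = (r₁ + r₂)/2 = 34010.5 km.
The half-period of the transfer ellipse is t = π√(a_t³/μ) = 31210 s.
Target angular speed ω₂ = √(μ/r₂³) = 4.371×10^-5 rad/s.
Angle swept by the target during transfer: ω₂·t = 1.3642 rad = 78.16°.
The space tug traverses 180° on the transfer ellipse, so the target must lead by 180° − 78.16° = 101.8°.

φ = 101.8°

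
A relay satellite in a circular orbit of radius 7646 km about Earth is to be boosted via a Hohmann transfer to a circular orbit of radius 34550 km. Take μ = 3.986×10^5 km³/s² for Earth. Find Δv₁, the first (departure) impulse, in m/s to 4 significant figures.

Δv₁ = 2019 m/s

Transfer-ellipse semi-major axis a_t = (r₁ + r₂)/2 = (7646 + 34550)/2 = 21098 km.
On the circular orbit at r = 7646 km, v_c = √(μ/r) = 7.2202 km/s.
Vis-viva on the transfer ellipse at r = 7646 km gives v_t = √[μ(2/r − 1/a_t)] = 9.2396 km/s.
Δv₁ = |v_t − v_c| = |9.2396 − 7.2202| = 2.019 km/s.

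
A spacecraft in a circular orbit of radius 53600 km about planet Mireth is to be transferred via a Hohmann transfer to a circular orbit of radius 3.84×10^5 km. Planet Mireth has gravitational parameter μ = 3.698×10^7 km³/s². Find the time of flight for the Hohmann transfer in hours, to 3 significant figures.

Transfer-ellipse semi-major axis a_t = (r₁ + r₂)/2 = (53600 + 3.840×10^5)/2 = 2.188×10^5 km.
Half the transfer-orbit period gives t = π√(a_t³/μ) = 52870 s.
Converting: 52870 s ÷ 3600 s/hour = 14.7 hours.

t = 14.7 hours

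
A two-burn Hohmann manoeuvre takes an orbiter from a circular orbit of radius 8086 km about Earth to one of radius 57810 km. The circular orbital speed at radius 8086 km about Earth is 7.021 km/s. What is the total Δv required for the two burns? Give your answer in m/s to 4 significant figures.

From the circular-orbit relation v² = μ/r at r = 8086 km: μ = v²r = (7.021)² × 8086 = 3.98595×10^5 km³/s².
Transfer-ellipse semi-major axis a_t = (r₁ + r₂)/2 = (8086 + 57810)/2 = 32948 km.
Circular speed at r₁: v₁ = √(μ/r₁) = √(3.98595×10^5/8086) = 7.021 km/s.
Transfer-orbit speed at r₁ (v² = μ(2/r − 1/a)): v_p = √[μ(2/r₁ − 1/a_t)] = 9.300 km/s.
First burn Δv₁ = |v_p − v₁| = 2.279 km/s.
At r₂, v₂ = √(μ/r₂) = 2.626 km/s.
Transfer-orbit speed at r₂: v_a = √[μ(2/r₂ − 1/a_t)] = 1.301 km/s.
Second burn Δv₂ = |v₂ − v_a| = 1.325 km/s.
Δv = Δv₁ + Δv₂ = 2.279 + 1.325 = 3.604 km/s.

Δv = 3604 m/s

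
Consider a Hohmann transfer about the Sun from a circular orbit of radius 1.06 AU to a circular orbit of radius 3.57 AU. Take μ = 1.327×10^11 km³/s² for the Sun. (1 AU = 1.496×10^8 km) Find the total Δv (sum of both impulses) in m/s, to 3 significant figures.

Δv = 12100 m/s

In km: r₁ = 1.06 × 1.496×10^8 = 1.58576×10^8 km; r₂ = 3.57 × 1.496×10^8 = 5.34072×10^8 km.
Transfer-ellipse semi-major axis a_t = (r₁ + r₂)/2 = (1.58576×10^8 + 5.34072×10^8)/2 = 3.46324×10^8 km.
Circular speed at r₁: v₁ = √(μ/r₁) = √(1.327×10^11/1.58576×10^8) = 28.928 km/s.
Transfer-orbit speed at r₁ (vis-viva): v_p = √[μ(2/r₁ − 1/a_t)] = 35.923 km/s.
First burn Δv₁ = |v_p − v₁| = 6.995 km/s.
Circular speed at r₂: v₂ = √(μ/r₂) = 15.763 km/s.
Transfer-orbit speed at r₂: v_a = √[μ(2/r₂ − 1/a_t)] = 10.666 km/s.
Second burn Δv₂ = |v₂ − v_a| = 5.097 km/s.
Δv = Δv₁ + Δv₂ = 6.995 + 5.097 = 12.09 km/s.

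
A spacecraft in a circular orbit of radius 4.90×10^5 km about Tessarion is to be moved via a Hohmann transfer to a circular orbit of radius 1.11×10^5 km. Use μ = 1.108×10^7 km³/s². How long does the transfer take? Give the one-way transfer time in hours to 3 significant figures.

Transfer-ellipse semi-major axis a_t = (r₁ + r₂)/2 = (4.900×10^5 + 1.110×10^5)/2 = 3.005×10^5 km.
Half the transfer-orbit period gives t = π√(a_t³/μ) = 1.555×10^5 s.
Converting: 1.555×10^5 s ÷ 3600 s/hour = 43.2 hours.

t = 43.2 hours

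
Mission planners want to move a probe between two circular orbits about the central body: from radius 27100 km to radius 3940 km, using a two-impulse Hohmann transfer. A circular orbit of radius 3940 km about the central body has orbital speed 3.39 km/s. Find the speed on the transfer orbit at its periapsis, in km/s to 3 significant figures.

From the circular-orbit relation v² = μ/r at r = 3940 km: μ = v²r = (3.39)² × 3940 = 45278.9 km³/s².
Semi-major axis of the transfer orbit: a_t = (27100 + 3940)/2 = 15520 km.
At periapsis, r = 3940 km.
From the vis-viva equation, v = √[μ(2/r − 1/a_t)] = 4.480 km/s.

v = 4.48 km/s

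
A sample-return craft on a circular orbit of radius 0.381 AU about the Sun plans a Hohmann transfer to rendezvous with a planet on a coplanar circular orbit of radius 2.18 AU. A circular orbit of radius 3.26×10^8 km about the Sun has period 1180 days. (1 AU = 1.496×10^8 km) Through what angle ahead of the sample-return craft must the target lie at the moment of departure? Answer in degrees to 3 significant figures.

From Kepler's third law T² = 4π²r³/μ at r = 3.26×10^8 km, T = 1180 days = 1180 × 86400 s = 1.01952×10^8 s: μ = 4π²r³/T² = 1.31589×10^11 km³/s².
In km: r₁ = 0.381 × 1.496×10^8 = 5.69976×10^7 km; r₂ = 2.18 × 1.496×10^8 = 3.26128×10^8 km.
The Hohmann ellipse has a_t = (r₁ + r₂)/2 = 1.915628×10^8 km.
The half-period of the transfer ellipse is t = π√(a_t³/μ) = 2.2962×10^7 s.
Target angular speed ω₂ = √(μ/r₂³) = 6.1593×10^-8 rad/s.
Angle swept by the target during transfer: ω₂·t = 1.4143 rad = 81.03°.
Arrival is 180° from departure on the ellipse, so φ = 180° − 81.03° = 99.0°.

φ = 99.0°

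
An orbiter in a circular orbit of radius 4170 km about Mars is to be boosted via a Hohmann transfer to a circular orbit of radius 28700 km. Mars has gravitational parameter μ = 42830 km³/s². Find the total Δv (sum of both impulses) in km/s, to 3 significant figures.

Δv = 1.64 km/s

The Hohmann ellipse has a_t = (r₁ + r₂)/2 = 16435 km.
At r₁ the circular-orbit speed is v₁ = √(μ/r₁) = 3.204837 km/s.
On the transfer ellipse at r₁, vis-viva equation gives v_p = √[μ(2/r₁ − 1/a_t)] = 4.235085 km/s.
First burn Δv₁ = |v_p − v₁| = 1.03025 km/s.
At r₂, v₂ = √(μ/r₂) = 1.2216114 km/s.
Transfer-orbit speed at r₂: v_a = √[μ(2/r₂ − 1/a_t)] = 0.61534158 km/s.
Second burn Δv₂ = |v₂ − v_a| = 0.606270 km/s.
Δv = Δv₁ + Δv₂ = 1.03025 + 0.606270 = 1.637 km/s.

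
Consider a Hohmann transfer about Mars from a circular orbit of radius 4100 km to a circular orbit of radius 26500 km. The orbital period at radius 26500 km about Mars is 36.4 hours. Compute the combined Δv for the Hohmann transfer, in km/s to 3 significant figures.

From Kepler's third law T² = 4π²r³/μ at r = 26500 km, T = 36.4 hours = 36.4 × 3600 s = 1.3104×10^5 s: μ = 4π²r³/T² = 42784.8 km³/s².
Semi-major axis of the transfer orbit: a_t = (4100 + 26500)/2 = 15300 km.
At r₁ the circular-orbit speed is v₁ = √(μ/r₁) = 3.230 km/s.
On the transfer ellipse at r₁, vis-viva gives v_p = √[μ(2/r₁ − 1/a_t)] = 4.251 km/s.
First burn Δv₁ = |v_p − v₁| = 1.021 km/s.
Circular speed at r₂: v₂ = √(μ/r₂) = 1.27064 km/s.
Transfer-orbit speed at r₂: v_a = √[μ(2/r₂ − 1/a_t)] = 0.657761 km/s.
Second burn Δv₂ = |v₂ − v_a| = 0.6129 km/s.
Δv = Δv₁ + Δv₂ = 1.021 + 0.6129 = 1.634 km/s.

Δv = 1.63 km/s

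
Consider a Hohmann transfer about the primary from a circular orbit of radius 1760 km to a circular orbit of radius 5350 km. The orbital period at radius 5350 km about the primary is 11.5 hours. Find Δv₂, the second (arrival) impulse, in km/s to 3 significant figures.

Δv₂ = 0.241 km/s

From Kepler's third law T² = 4π²r³/μ at r = 5350 km, T = 11.5 hours = 11.5 × 3600 s = 41400 s: μ = 4π²r³/T² = 3527.12 km³/s².
The Hohmann ellipse has a_t = (r₁ + r₂)/2 = 3555 km.
On the circular orbit at r = 5350 km, v_c = √(μ/r) = 0.8120 km/s.
Transfer-orbit speed at the same r (vis-viva, a = a_t): v_t = √[μ(2/r − 1/a_t)] = 0.5713 km/s.
Δv₂ = |v_t − v_c| = |0.5713 − 0.8120| = 0.2407 km/s.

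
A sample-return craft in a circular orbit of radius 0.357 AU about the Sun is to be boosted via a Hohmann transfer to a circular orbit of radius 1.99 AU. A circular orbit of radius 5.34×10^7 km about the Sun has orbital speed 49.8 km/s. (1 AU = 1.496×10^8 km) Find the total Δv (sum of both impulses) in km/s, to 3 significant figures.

Δv = 24.5 km/s

From the circular-orbit relation v² = μ/r at r = 5.34×10^7 km: μ = v²r = (49.8)² × 5.34×10^7 = 1.32434×10^11 km³/s².
In km: r₁ = 0.357 × 1.496×10^8 = 5.34072×10^7 km; r₂ = 1.99 × 1.496×10^8 = 2.97704×10^8 km.
Semi-major axis of the transfer orbit: a_t = (5.34072×10^7 + 2.97704×10^8)/2 = 1.755556×10^8 km.
Circular speed at r₁: v₁ = √(μ/r₁) = √(1.32434×10^11/5.34072×10^7) = 49.80 km/s.
Transfer-orbit speed at r₁ (v² = μ(2/r − 1/a)): v_p = √[μ(2/r₁ − 1/a_t)] = 64.85 km/s.
First burn Δv₁ = |v_p − v₁| = 15.05 km/s.
Circular speed at r₂: v₂ = √(μ/r₂) = 21.0915 km/s.
Transfer-orbit speed at r₂: v_a = √[μ(2/r₂ − 1/a_t)] = 11.6332 km/s.
Second burn Δv₂ = |v₂ − v_a| = 9.458 km/s.
Total Δv = Δv₁ + Δv₂ = 24.51 km/s.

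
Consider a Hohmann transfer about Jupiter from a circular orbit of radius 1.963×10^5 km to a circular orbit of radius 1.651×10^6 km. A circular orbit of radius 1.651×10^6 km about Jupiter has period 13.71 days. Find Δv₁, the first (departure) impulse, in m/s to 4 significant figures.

From Kepler's third law T² = 4π²r³/μ at r = 1.651×10^6 km, T = 13.71 days = 13.71 × 86400 s = 1.184544×10^6 s: μ = 4π²r³/T² = 1.26619×10^8 km³/s².
Transfer-ellipse semi-major axis a_t = (r₁ + r₂)/2 = (1.963×10^5 + 1.651×10^6)/2 = 9.2365×10^5 km.
On the circular orbit at r = 1.963×10^5 km, v_c = √(μ/r) = 25.397 km/s.
Vis-viva on the transfer ellipse at r = 1.963×10^5 km gives v_t = √[μ(2/r − 1/a_t)] = 33.955 km/s.
Δv₁ = |v_t − v_c| = |33.955 − 25.397| = 8.558 km/s.

Δv₁ = 8558 m/s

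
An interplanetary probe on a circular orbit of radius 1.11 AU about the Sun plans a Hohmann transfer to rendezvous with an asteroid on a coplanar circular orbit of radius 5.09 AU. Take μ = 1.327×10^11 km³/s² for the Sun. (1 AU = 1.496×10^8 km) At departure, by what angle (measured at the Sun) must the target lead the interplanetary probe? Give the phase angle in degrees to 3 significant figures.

φ = 94.4°

In km: r₁ = 1.11 × 1.496×10^8 = 1.66056×10^8 km; r₂ = 5.09 × 1.496×10^8 = 7.61464×10^8 km.
Semi-major axis of the transfer orbit: a_t = (1.66056×10^8 + 7.61464×10^8)/2 = 4.6376×10^8 km.
Transfer time t = π√(a_t³/μ) = 8.61300×10^7 s.
The target's mean motion on its circular orbit is ω₂ = √(μ/r₂³) = 1.73365×10^-8 rad/s.
Angle swept by the target during transfer: ω₂·t = 1.4932 rad = 85.554°.
Arrival is 180° from departure on the ellipse, so φ = 180° − 85.554° = 94.4°.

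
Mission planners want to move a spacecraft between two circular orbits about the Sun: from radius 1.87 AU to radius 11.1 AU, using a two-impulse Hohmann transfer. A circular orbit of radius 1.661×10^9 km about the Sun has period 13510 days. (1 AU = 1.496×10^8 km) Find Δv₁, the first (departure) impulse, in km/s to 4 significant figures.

Δv₁ = 6.717 km/s

From Kepler's third law T² = 4π²r³/μ at r = 1.661×10^9 km, T = 13510 days = 13510 × 86400 s = 1.167264×10^9 s: μ = 4π²r³/T² = 1.32779×10^11 km³/s².
In km: r₁ = 1.87 × 1.496×10^8 = 2.79752×10^8 km; r₂ = 11.1 × 1.496×10^8 = 1.66056×10^9 km.
Transfer-ellipse semi-major axis a_t = (r₁ + r₂)/2 = (2.79752×10^8 + 1.66056×10^9)/2 = 9.70156×10^8 km.
On the circular orbit at r = 2.79752×10^8 km, v_c = √(μ/r) = 21.786 km/s.
Transfer-orbit speed at the same r (vis-viva, a = a_t): v_t = √[μ(2/r − 1/a_t)] = 28.503 km/s.
Δv₁ = |v_t − v_c| = |28.503 − 21.786| = 6.717 km/s.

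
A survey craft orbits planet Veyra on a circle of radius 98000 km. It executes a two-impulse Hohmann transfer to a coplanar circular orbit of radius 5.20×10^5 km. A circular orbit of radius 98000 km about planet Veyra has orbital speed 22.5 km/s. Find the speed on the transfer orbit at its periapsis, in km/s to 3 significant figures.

v = 29.2 km/s

From the circular-orbit relation v² = μ/r at r = 98000 km: μ = v²r = (22.5)² × 98000 = 4.96125×10^7 km³/s².
Semi-major axis of the transfer orbit: a_t = (98000 + 5.200×10^5)/2 = 3.090×10^5 km.
The periapsis of the transfer ellipse is at r = 98000 km.
Applying v² = μ(2/r − 1/a_t): v = 29.19 km/s.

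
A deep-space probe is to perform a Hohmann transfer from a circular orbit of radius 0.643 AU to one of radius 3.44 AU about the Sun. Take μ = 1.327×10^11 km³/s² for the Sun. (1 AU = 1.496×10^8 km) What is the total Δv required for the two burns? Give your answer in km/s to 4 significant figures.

Δv = 18.12 km/s

In km: r₁ = 0.643 × 1.496×10^8 = 9.61928×10^7 km; r₂ = 3.44 × 1.496×10^8 = 5.14624×10^8 km.
The Hohmann ellipse has a_t = (r₁ + r₂)/2 = 3.054084×10^8 km.
At r₁ the circular-orbit speed is v₁ = √(μ/r₁) = 37.14 km/s.
On the transfer ellipse at r₁, v² = μ(2/r − 1/a) gives v_p = √[μ(2/r₁ − 1/a_t)] = 48.21 km/s.
First burn Δv₁ = |v_p − v₁| = 11.07 km/s.
At r₂, v₂ = √(μ/r₂) = 16.058 km/s.
Transfer-orbit speed at r₂: v_a = √[μ(2/r₂ − 1/a_t)] = 9.0120 km/s.
Second burn Δv₂ = |v₂ − v_a| = 7.046 km/s.
Δv = Δv₁ + Δv₂ = 11.07 + 7.046 = 18.12 km/s.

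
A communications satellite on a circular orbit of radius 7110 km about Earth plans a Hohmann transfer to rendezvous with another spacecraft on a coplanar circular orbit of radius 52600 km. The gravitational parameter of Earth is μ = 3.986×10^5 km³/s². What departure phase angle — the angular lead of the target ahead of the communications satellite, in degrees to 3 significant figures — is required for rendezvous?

Transfer-ellipse semi-major axis a_t = (r₁ + r₂)/2 = (7110 + 52600)/2 = 29855 km.
The half-period of the transfer ellipse is t = π√(a_t³/μ) = 25669 s.
Target angular speed ω₂ = √(μ/r₂³) = 5.2335×10^-5 rad/s.
Angle swept by the target during transfer: ω₂·t = 1.3434 rad = 76.97°.
Arrival is 180° from departure on the ellipse, so φ = 180° − 76.97° = 103°.

φ = 103°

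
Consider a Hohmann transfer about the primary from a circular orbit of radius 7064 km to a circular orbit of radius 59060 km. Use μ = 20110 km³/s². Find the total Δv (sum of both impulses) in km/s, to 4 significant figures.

The Hohmann ellipse has a_t = (r₁ + r₂)/2 = 33062 km.
Circular speed at r₁: v₁ = √(μ/r₁) = √(20110/7064) = 1.6873 km/s.
Transfer-orbit speed at r₁ (v² = μ(2/r − 1/a)): v_p = √[μ(2/r₁ − 1/a_t)] = 2.2551 km/s.
First burn Δv₁ = |v_p − v₁| = 0.5678 km/s.
At r₂, v₂ = √(μ/r₂) = 0.5835 km/s.
Transfer-orbit speed at r₂: v_a = √[μ(2/r₂ − 1/a_t)] = 0.2697 km/s.
Second burn Δv₂ = |v₂ − v_a| = 0.3138 km/s.
Δv = Δv₁ + Δv₂ = 0.5678 + 0.3138 = 0.8816 km/s.

Δv = 0.8816 km/s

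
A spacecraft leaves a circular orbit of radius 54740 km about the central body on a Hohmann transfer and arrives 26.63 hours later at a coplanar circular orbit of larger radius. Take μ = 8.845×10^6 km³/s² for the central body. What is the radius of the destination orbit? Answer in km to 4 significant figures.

Transfer time t = 26.63 hours = 95868 s, and t = π√(a_t³/μ).
So a_t = (μ t²/π²)^(1/3) = (8.845×10^6 × (95868)² / π²)^(1/3) = 2.0195×10^5 km.
Since a_t = (r₁ + r₂)/2, r₂ = 2a_t − r₁ = 2×2.0195×10^5 − 54740 = 3.4916×10^5 km.

r₂ = 3.492×10^5 km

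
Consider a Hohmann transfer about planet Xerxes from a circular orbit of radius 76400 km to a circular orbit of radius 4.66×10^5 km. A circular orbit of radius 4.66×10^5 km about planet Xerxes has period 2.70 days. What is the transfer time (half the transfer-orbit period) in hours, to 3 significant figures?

From Kepler's third law T² = 4π²r³/μ at r = 4.66×10^5 km, T = 2.70 days = 2.70 × 86400 s = 2.3328×10^5 s: μ = 4π²r³/T² = 7.34112×10^7 km³/s².
Semi-major axis of the transfer orbit: a_t = (76400 + 4.660×10^5)/2 = 2.712×10^5 km.
Transfer time t = π√(a_t³/μ) = π√((2.712×10^5)³ / 7.34112×10^7) = 51780 s.
Converting: 51780 s ÷ 3600 s/hour = 14.4 hours.

t = 14.4 hours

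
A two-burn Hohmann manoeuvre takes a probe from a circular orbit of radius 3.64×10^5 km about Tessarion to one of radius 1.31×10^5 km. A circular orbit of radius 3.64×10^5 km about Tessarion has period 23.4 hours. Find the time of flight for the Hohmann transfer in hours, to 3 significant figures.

t = 6.56 hours

From Kepler's third law T² = 4π²r³/μ at r = 3.64×10^5 km, T = 23.4 hours = 23.4 × 3600 s = 84240 s: μ = 4π²r³/T² = 2.68304×10^8 km³/s².
Semi-major axis of the transfer orbit: a_t = (3.640×10^5 + 1.310×10^5)/2 = 2.475×10^5 km.
Transfer time t = π√(a_t³/μ) = π√((2.475×10^5)³ / 2.68304×10^8) = 23620 s.
Converting: 23620 s ÷ 3600 s/hour = 6.56 hours.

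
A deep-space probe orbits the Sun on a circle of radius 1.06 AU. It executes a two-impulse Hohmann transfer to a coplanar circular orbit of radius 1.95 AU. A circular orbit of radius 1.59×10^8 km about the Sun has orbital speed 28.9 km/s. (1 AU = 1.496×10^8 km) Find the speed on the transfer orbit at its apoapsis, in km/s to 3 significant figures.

v = 17.9 km/s

From the circular-orbit relation v² = μ/r at r = 1.59×10^8 km: μ = v²r = (28.9)² × 1.59×10^8 = 1.32798×10^11 km³/s².
In km: r₁ = 1.06 × 1.496×10^8 = 1.58576×10^8 km; r₂ = 1.95 × 1.496×10^8 = 2.9172×10^8 km.
The Hohmann ellipse has a_t = (r₁ + r₂)/2 = 2.25148×10^8 km.
At apoapsis, r = 2.9172×10^8 km.
Applying v² = μ(2/r − 1/a_t): v = 17.91 km/s.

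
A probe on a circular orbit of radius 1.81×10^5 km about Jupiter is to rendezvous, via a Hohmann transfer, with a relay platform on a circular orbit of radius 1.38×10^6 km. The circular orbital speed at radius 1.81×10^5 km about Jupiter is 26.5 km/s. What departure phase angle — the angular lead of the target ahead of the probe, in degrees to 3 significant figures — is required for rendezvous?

φ = 103°

From the circular-orbit relation v² = μ/r at r = 1.81×10^5 km: μ = v²r = (26.5)² × 1.81×10^5 = 1.27107×10^8 km³/s².
Semi-major axis of the transfer orbit: a_t = (1.810×10^5 + 1.380×10^6)/2 = 7.805×10^5 km.
The half-period of the transfer ellipse is t = π√(a_t³/μ) = 1.92143×10^5 s.
The target's mean motion on its circular orbit is ω₂ = √(μ/r₂³) = 6.95451×10^-6 rad/s.
Angle swept by the target during transfer: ω₂·t = 1.3363 rad = 76.56°.
Arrival is 180° from departure on the ellipse, so φ = 180° − 76.56° = 103°.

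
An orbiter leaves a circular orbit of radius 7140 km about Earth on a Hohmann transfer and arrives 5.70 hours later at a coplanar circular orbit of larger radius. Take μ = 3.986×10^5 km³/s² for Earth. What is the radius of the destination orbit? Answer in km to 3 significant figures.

r₂ = 44300 km

Transfer time t = 5.70 hours = 20520 s, and t = π√(a_t³/μ).
So a_t = (μ t²/π²)^(1/3) = (3.986×10^5 × (20520)² / π²)^(1/3) = 25716 km.
Since a_t = (r₁ + r₂)/2, r₂ = 2a_t − r₁ = 2×25716 − 7140 = 44292 km.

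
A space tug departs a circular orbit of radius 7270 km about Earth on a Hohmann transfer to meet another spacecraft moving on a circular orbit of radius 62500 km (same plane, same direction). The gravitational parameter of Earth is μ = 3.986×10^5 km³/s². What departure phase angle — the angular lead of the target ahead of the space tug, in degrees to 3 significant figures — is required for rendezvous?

φ = 105°

Transfer-ellipse semi-major axis a_t = (r₁ + r₂)/2 = (7270 + 62500)/2 = 34885 km.
The half-period of the transfer ellipse is t = π√(a_t³/μ) = 32420 s.
The target's mean motion on its circular orbit is ω₂ = √(μ/r₂³) = 4.041×10^-5 rad/s.
Angle swept by the target during transfer: ω₂·t = 1.310 rad = 75.06°.
Arrival is 180° from departure on the ellipse, so φ = 180° − 75.06° = 105°.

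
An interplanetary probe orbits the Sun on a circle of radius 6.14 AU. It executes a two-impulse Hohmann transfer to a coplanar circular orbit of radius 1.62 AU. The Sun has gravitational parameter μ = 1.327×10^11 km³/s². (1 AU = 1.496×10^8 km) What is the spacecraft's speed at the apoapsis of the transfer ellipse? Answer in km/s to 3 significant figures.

v = 7.77 km/s

In km: r₁ = 6.14 × 1.496×10^8 = 9.18544×10^8 km; r₂ = 1.62 × 1.496×10^8 = 2.42352×10^8 km.
Semi-major axis of the transfer orbit: a_t = (9.18544×10^8 + 2.42352×10^8)/2 = 5.80448×10^8 km.
At apoapsis, r = 9.18544×10^8 km.
Vis-viva: v = √[μ(2/r − 1/a_t)] = √[1.327×10^11 × (2/9.18544×10^8 − 1/5.80448×10^8)] = 7.767 km/s.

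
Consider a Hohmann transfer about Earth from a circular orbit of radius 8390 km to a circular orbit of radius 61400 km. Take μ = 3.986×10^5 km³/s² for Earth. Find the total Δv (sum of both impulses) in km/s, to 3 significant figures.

Transfer-ellipse semi-major axis a_t = (r₁ + r₂)/2 = (8390 + 61400)/2 = 34895 km.
Circular speed at r₁: v₁ = √(μ/r₁) = √(3.986×10^5/8390) = 6.893 km/s.
On the transfer ellipse at r₁, vis-viva equation gives v_p = √[μ(2/r₁ − 1/a_t)] = 9.143 km/s.
First burn Δv₁ = |v_p − v₁| = 2.250 km/s.
At r₂, v₂ = √(μ/r₂) = 2.548 km/s.
Transfer-orbit speed at r₂: v_a = √[μ(2/r₂ − 1/a_t)] = 1.249 km/s.
Second burn Δv₂ = |v₂ − v_a| = 1.299 km/s.
Total Δv = Δv₁ + Δv₂ = 3.549 km/s.

Δv = 3.55 km/s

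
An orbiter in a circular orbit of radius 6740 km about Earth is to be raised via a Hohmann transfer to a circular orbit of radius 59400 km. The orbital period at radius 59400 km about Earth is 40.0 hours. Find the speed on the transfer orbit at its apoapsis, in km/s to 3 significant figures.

From Kepler's third law T² = 4π²r³/μ at r = 59400 km, T = 40.0 hours = 40.0 × 3600 s = 1.440×10^5 s: μ = 4π²r³/T² = 3.99019×10^5 km³/s².
Semi-major axis of the transfer orbit: a_t = (6740 + 59400)/2 = 33070 km.
The apoapsis of the transfer ellipse is at r = 59400 km.
Vis-viva: v = √[μ(2/r − 1/a_t)] = √[3.99019×10^5 × (2/59400 − 1/33070)] = 1.170 km/s.

v = 1.17 km/s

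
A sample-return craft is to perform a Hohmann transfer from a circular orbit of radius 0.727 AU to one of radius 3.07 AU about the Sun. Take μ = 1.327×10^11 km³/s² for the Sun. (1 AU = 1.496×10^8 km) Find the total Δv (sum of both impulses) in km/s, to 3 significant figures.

Δv = 16.0 km/s

In km: r₁ = 0.727 × 1.496×10^8 = 1.087592×10^8 km; r₂ = 3.07 × 1.496×10^8 = 4.59272×10^8 km.
The Hohmann ellipse has a_t = (r₁ + r₂)/2 = 2.840156×10^8 km.
At r₁ the circular-orbit speed is v₁ = √(μ/r₁) = 34.93031 km/s.
On the transfer ellipse at r₁, vis-viva equation gives v_p = √[μ(2/r₁ − 1/a_t)] = 44.41875 km/s.
First burn Δv₁ = |v_p − v₁| = 9.488 km/s.
Circular speed at r₂: v₂ = √(μ/r₂) = 16.998 km/s.
Transfer-orbit speed at r₂: v_a = √[μ(2/r₂ − 1/a_t)] = 10.519 km/s.
Second burn Δv₂ = |v₂ − v_a| = 6.479 km/s.
Total Δv = Δv₁ + Δv₂ = 15.97 km/s.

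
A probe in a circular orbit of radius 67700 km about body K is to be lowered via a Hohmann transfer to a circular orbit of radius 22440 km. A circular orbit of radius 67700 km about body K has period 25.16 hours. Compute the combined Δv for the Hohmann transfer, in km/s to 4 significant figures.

Δv = 3.223 km/s

From Kepler's third law T² = 4π²r³/μ at r = 67700 km, T = 25.16 hours = 25.16 × 3600 s = 90576 s: μ = 4π²r³/T² = 1.49314×10^6 km³/s².
Semi-major axis of the transfer orbit: a_t = (67700 + 22440)/2 = 45070 km.
Circular speed at r₁: v₁ = √(μ/r₁) = √(1.49314×10^6/67700) = 4.69630 km/s.
Transfer-orbit speed at r₁ (v² = μ(2/r − 1/a)): v_a = √[μ(2/r₁ − 1/a_t)] = 3.31378 km/s.
First burn Δv₁ = |v_a − v₁| = 1.383 km/s.
Circular speed at r₂: v₂ = √(μ/r₂) = 8.157 km/s.
Transfer-orbit speed at r₂: v_p = √[μ(2/r₂ − 1/a_t)] = 9.997 km/s.
Second burn Δv₂ = |v₂ − v_p| = 1.840 km/s.
Δv = Δv₁ + Δv₂ = 1.383 + 1.840 = 3.223 km/s.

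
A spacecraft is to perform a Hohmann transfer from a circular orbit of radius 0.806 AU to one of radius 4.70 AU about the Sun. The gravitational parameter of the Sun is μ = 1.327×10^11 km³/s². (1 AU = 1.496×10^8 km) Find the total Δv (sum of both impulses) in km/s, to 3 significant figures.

Δv = 16.5 km/s

In km: r₁ = 0.806 × 1.496×10^8 = 1.205776×10^8 km; r₂ = 4.70 × 1.496×10^8 = 7.0312×10^8 km.
Transfer-ellipse semi-major axis a_t = (r₁ + r₂)/2 = (1.205776×10^8 + 7.0312×10^8)/2 = 4.118488×10^8 km.
Circular speed at r₁: v₁ = √(μ/r₁) = √(1.327×10^11/1.205776×10^8) = 33.174 km/s.
Transfer-orbit speed at r₁ (vis-viva equation): v_p = √[μ(2/r₁ − 1/a_t)] = 43.346 km/s.
First burn Δv₁ = |v_p − v₁| = 10.172 km/s.
At r₂, v₂ = √(μ/r₂) = 13.738 km/s.
Transfer-orbit speed at r₂: v_a = √[μ(2/r₂ − 1/a_t)] = 7.4334 km/s.
Second burn Δv₂ = |v₂ − v_a| = 6.3046 km/s.
Δv = Δv₁ + Δv₂ = 10.172 + 6.3046 = 16.48 km/s.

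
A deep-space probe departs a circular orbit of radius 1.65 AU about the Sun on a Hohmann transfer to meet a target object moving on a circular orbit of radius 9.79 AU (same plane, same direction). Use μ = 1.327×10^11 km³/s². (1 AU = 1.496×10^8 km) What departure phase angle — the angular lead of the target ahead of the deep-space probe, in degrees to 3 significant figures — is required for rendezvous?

φ = 99.6°

In km: r₁ = 1.65 × 1.496×10^8 = 2.4684×10^8 km; r₂ = 9.79 × 1.496×10^8 = 1.464584×10^9 km.
Transfer-ellipse semi-major axis a_t = (r₁ + r₂)/2 = (2.4684×10^8 + 1.464584×10^9)/2 = 8.55712×10^8 km.
Transfer time t = π√(a_t³/μ) = 2.159×10^8 s.
The target's mean motion on its circular orbit is ω₂ = √(μ/r₂³) = 6.499×10^-9 rad/s.
Angle swept by the target during transfer: ω₂·t = 1.403 rad = 80.39°.
The deep-space probe traverses 180° on the transfer ellipse, so the target must lead by 180° − 80.39° = 99.6°.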